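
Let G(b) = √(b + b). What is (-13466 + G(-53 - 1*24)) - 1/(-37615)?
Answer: -506523589/37615 + I*√154 ≈ -13466.0 + 12.41*I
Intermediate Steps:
G(b) = √2*√b (G(b) = √(2*b) = √2*√b)
(-13466 + G(-53 - 1*24)) - 1/(-37615) = (-13466 + √2*√(-53 - 1*24)) - 1/(-37615) = (-13466 + √2*√(-53 - 24)) - 1*(-1/37615) = (-13466 + √2*√(-77)) + 1/37615 = (-13466 + √2*(I*√77)) + 1/37615 = (-13466 + I*√154) + 1/37615 = -506523589/37615 + I*√154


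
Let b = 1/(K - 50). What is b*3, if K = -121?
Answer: -1/57 ≈ -0.017544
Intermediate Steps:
b = -1/171 (b = 1/(-121 - 50) = 1/(-171) = -1/171 ≈ -0.0058480)
b*3 = -1/171*3 = -1/57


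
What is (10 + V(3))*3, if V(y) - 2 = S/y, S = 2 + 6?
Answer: 44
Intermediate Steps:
S = 8
V(y) = 2 + 8/y
(10 + V(3))*3 = (10 + (2 + 8/3))*3 = (10 + 14/3)*3 = (44/3)*3 = 44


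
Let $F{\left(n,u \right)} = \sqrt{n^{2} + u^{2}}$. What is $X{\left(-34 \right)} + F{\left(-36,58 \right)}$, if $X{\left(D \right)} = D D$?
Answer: $1156 + 2 \sqrt{1165} \approx 1224.3$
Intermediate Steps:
$X{\left(D \right)} = D^{2}$
$X{\left(-34 \right)} + F{\left(-36,58 \right)} = \left(-34\right)^{2} + \sqrt{\left(-36\right)^{2} + 58^{2}} = 1156 + \sqrt{1296 + 3364} = 1156 + \sqrt{4660} = 1156 + 2 \sqrt{1165}$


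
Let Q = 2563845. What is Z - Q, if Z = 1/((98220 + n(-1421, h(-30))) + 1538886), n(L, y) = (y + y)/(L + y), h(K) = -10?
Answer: -6006316363883139/2342698706 ≈ -2.5638e+6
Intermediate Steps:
n(L, y) = 2*y/(L + y) (n(L, y) = (2*y)/(L + y) = 2*y/(L + y))
Z = 1431/2342698706 (Z = 1/((98220 + 2*(-10)/(-1421 - 10)) + 1538886) = 1/((98220 + 2*(-10)/(-1431)) + 1538886) = 1/((98220 + 2*(-10)*(-1/1431)) + 1538886) = 1/((98220 + 20/1431) + 1538886) = 1/(140552840/1431 + 1538886) = 1/(2342698706/1431) = 1431/2342698706 ≈ 6.1083e-7)
Z - Q = 1431/2342698706 - 1*2563845 = 1431/2342698706 - 2563845 = -6006316363883139/2342698706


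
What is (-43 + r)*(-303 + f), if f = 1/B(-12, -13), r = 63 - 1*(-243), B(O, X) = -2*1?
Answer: -159641/2 ≈ -79821.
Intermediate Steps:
B(O, X) = -2
r = 306 (r = 63 + 243 = 306)
f = -½ (f = 1/(-2) = -½ ≈ -0.50000)
(-43 + r)*(-303 + f) = (-43 + 306)*(-303 - ½) = 263*(-607/2) = -159641/2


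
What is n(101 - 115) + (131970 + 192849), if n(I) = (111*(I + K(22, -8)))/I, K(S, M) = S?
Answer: 2273289/7 ≈ 3.2476e+5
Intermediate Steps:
n(I) = (2442 + 111*I)/I (n(I) = (111*(I + 22))/I = (111*(22 + I))/I = (2442 + 111*I)/I)
n(101 - 115) + (131970 + 192849) = (111 + 2442/(101 - 115)) + (131970 + 192849) = (111 + 2442/(-14)) + 324819 = (111 + 2442*(-1/14)) + 324819 = (111 - 1221/7) + 324819 = -444/7 + 324819 = 2273289/7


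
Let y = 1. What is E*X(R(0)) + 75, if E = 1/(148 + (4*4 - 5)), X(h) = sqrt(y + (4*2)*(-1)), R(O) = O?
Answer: 75 + I*sqrt(7)/159 ≈ 75.0 + 0.01664*I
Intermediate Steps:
X(h) = I*sqrt(7) (X(h) = sqrt(1 + (4*2)*(-1)) = sqrt(1 + 8*(-1)) = sqrt(1 - 8) = sqrt(-7) = I*sqrt(7))
E = 1/159 (E = 1/(148 + (16 - 5)) = 1/(148 + 11) = 1/159 ≈ 0.0062893)
E*X(R(0)) + 75 = (I*sqrt(7))/159 + 75 = I*sqrt(7)/159 + 75 = 75 + I*sqrt(7)/159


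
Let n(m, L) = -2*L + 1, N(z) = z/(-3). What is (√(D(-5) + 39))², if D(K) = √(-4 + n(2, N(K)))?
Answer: 39 + I*√57/3 ≈ 39.0 + 2.5166*I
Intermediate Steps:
N(z) = -z/3 (N(z) = z*(-⅓) = -z/3)
n(m, L) = 1 - 2*L
D(K) = √(-3 + 2*K/3) (D(K) = √(-4 + (1 - (-2)*K/3)) = √(-4 + (1 + 2*K/3)) = √(-3 + 2*K/3))
(√(D(-5) + 39))² = (√(√(-27 + 6*(-5))/3 + 39))² = (√(√(-27 - 30)/3 + 39))² = (√(√(-57)/3 + 39))² = (√((I*√57)/3 + 39))² = (√(I*√57/3 + 39))² = (√(39 + I*√57/3))² = 39 + I*√57/3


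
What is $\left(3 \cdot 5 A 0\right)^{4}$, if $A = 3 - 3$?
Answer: $0$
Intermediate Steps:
$A = 0$ ($A = 3 - 3 = 0$)
$\left(3 \cdot 5 A 0\right)^{4} = \left(3 \cdot 5 \cdot 0 \cdot 0\right)^{4} = \left(3 \cdot 0 \cdot 0\right)^{4} = \left(0 \cdot 0\right)^{4} = 0^{4} = 0$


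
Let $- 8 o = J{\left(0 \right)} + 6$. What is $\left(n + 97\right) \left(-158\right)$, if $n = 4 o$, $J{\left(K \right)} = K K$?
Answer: $-14852$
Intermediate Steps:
$J{\left(K \right)} = K^{2}$
$o = - \frac{3}{4}$ ($o = - \frac{0^{2} + 6}{8} = - \frac{0 + 6}{8} = \left(- \frac{1}{8}\right) 6 = - \frac{3}{4} \approx -0.75$)
$n = -3$ ($n = 4 \left(- \frac{3}{4}\right) = -3$)
$\left(n + 97\right) \left(-158\right) = \left(-3 + 97\right) \left(-158\right) = 94 \left(-158\right) = -14852$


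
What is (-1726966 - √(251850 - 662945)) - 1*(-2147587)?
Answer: 420621 - I*√411095 ≈ 4.2062e+5 - 641.17*I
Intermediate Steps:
(-1726966 - √(251850 - 662945)) - 1*(-2147587) = (-1726966 - √(-411095)) + 2147587 = (-1726966 - I*√411095) + 2147587 = 420621 - I*√411095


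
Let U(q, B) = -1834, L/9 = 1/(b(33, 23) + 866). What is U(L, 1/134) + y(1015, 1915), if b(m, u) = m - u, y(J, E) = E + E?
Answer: 1996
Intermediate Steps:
y(J, E) = 2*E
L = 3/292 (L = 9/((33 - 1*23) + 866) = 9/((33 - 23) + 866) = 9/(10 + 866) = 9/876 = 9*(1/876) = 3/292 ≈ 0.010274)
U(L, 1/134) + y(1015, 1915) = -1834 + 2*1915 = -1834 + 3830 = 1996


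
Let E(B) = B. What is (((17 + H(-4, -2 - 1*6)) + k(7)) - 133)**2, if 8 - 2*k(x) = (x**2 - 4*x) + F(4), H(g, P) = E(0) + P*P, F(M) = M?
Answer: 14641/4 ≈ 3660.3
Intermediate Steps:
H(g, P) = P**2 (H(g, P) = 0 + P*P = 0 + P**2 = P**2)
k(x) = 2 + 2*x - x**2/2 (k(x) = 4 - ((x**2 - 4*x) + 4)/2 = 4 - (4 + x**2 - 4*x)/2 = 4 + (-2 + 2*x - x**2/2) = 2 + 2*x - x**2/2)
(((17 + H(-4, -2 - 1*6)) + k(7)) - 133)**2 = (((17 + (-2 - 1*6)**2) + (2 + 2*7 - 1/2*7**2)) - 133)**2 = (((17 + (-2 - 6)**2) + (2 + 14 - 1/2*49)) - 133)**2 = (((17 + (-8)**2) + (2 + 14 - 49/2)) - 133)**2 = (((17 + 64) - 17/2) - 133)**2 = ((81 - 17/2) - 133)**2 = (145/2 - 133)**2 = (-121/2)**2 = 14641/4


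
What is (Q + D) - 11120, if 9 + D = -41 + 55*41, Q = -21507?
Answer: -30422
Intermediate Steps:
D = 2205 (D = -9 + (-41 + 55*41) = -9 + (-41 + 2255) = -9 + 2214 = 2205)
(Q + D) - 11120 = (-21507 + 2205) - 11120 = -19302 - 11120 = -30422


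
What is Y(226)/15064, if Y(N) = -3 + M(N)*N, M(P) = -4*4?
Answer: -517/2152 ≈ -0.24024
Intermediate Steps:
M(P) = -16
Y(N) = -3 - 16*N
Y(226)/15064 = (-3 - 16*226)/15064 = (-3 - 3616)*(1/15064) = -3619*1/15064 = -517/2152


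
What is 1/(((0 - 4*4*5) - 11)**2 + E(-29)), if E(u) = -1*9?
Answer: 1/8272 ≈ 0.00012089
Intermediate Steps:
E(u) = -9
1/(((0 - 4*4*5) - 11)**2 + E(-29)) = 1/(((0 - 4*4*5) - 11)**2 - 9) = 1/(((0 - 16*5) - 11)**2 - 9) = 1/(((0 - 1*80) - 11)**2 - 9) = 1/(((0 - 80) - 11)**2 - 9) = 1/((-80 - 11)**2 - 9) = 1/((-91)**2 - 9) = 1/(8281 - 9) = 1/8272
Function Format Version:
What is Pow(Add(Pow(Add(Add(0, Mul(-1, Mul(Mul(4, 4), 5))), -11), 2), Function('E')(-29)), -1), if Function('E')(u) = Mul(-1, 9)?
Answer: Rational(1, 8272) ≈ 0.00012089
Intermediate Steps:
Function('E')(u) = -9
Pow(Add(Pow(Add(Add(0, Mul(-1, Mul(Mul(4, 4), 5))), -11), 2), Function('E')(-29)), -1) = Pow(Add(Pow(Add(Add(0, Mul(-1, Mul(Mul(4, 4), 5))), -11), 2), -9), -1) = Pow(Add(Pow(Add(Add(0, Mul(-1, Mul(16, 5))), -11), 2), -9), -1) = Pow(Add(Pow(Add(Add(0, Mul(-1, 80)), -11), 2), -9), -1) = Pow(Add(Pow(Add(Add(0, -80), -11), 2), -9), -1) = Pow(Add(Pow(Add(-80, -11), 2), -9), -1) = Pow(Add(Pow(-91, 2), -9), -1) = Pow(Add(8281, -9), -1) = Pow(8272, -1) = Rational(1, 8272)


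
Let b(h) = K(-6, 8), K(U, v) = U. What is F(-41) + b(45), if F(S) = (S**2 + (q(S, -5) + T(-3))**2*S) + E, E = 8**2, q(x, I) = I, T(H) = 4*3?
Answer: -270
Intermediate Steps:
T(H) = 12
b(h) = -6
E = 64
F(S) = 64 + S**2 + 49*S (F(S) = (S**2 + (-5 + 12)**2*S) + 64 = (S**2 + 7**2*S) + 64 = (S**2 + 49*S) + 64 = 64 + S**2 + 49*S)
F(-41) + b(45) = (64 + (-41)**2 + 49*(-41)) - 6 = (64 + 1681 - 2009) - 6 = -264 - 6 = -270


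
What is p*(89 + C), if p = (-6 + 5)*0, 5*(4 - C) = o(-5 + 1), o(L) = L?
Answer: 0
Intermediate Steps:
C = 24/5 (C = 4 - (-5 + 1)/5 = 4 - ⅕*(-4) = 4 + ⅘ = 24/5 ≈ 4.8000)
p = 0 (p = -1*0 = 0)
p*(89 + C) = 0*(89 + 24/5) = 0*(469/5) = 0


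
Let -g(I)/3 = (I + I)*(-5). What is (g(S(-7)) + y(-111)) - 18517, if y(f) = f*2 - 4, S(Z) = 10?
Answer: -18443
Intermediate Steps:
y(f) = -4 + 2*f (y(f) = 2*f - 4 = -4 + 2*f)
g(I) = 30*I (g(I) = -3*(I + I)*(-5) = -3*2*I*(-5) = -(-30)*I = 30*I)
(g(S(-7)) + y(-111)) - 18517 = (30*10 + (-4 + 2*(-111))) - 18517 = (300 + (-4 - 222)) - 18517 = (300 - 226) - 18517 = 74 - 18517 = -18443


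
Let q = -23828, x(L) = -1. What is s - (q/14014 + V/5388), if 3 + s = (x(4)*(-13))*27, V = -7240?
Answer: 473329160/1348347 ≈ 351.04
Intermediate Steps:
s = 348 (s = -3 - 1*(-13)*27 = -3 + 13*27 = -3 + 351 = 348)
s - (q/14014 + V/5388) = 348 - (-23828/14014 - 7240/5388) = 348 - (-23828*1/14014 - 7240*1/5388) = 348 - (-1702/1001 - 1810/1347) = 348 - 1*(-4104404/1348347) = 348 + 4104404/1348347 = 473329160/1348347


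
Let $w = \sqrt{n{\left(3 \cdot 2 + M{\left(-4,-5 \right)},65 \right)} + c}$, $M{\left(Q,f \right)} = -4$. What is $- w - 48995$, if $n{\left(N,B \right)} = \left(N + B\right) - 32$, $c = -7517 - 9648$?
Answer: $-48995 - i \sqrt{17130} \approx -48995.0 - 130.88 i$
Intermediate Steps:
$c = -17165$ ($c = -7517 - 9648 = -17165$)
$n{\left(N,B \right)} = -32 + B + N$ ($n{\left(N,B \right)} = \left(B + N\right) - 32 = -32 + B + N$)
$w = i \sqrt{17130}$ ($w = \sqrt{\left(-32 + 65 + \left(3 \cdot 2 - 4\right)\right) - 17165} = \sqrt{\left(-32 + 65 + \left(6 - 4\right)\right) - 17165} = \sqrt{\left(-32 + 65 + 2\right) - 17165} = \sqrt{35 - 17165} = \sqrt{-17130} = i \sqrt{17130} \approx 130.88 i$)
$- w - 48995 = - i \sqrt{17130} - 48995 = -48995 - i \sqrt{17130}$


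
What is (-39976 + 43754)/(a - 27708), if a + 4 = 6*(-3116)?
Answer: -1889/23204 ≈ -0.081408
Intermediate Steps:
a = -18700 (a = -4 + 6*(-3116) = -4 - 18696 = -18700)
(-39976 + 43754)/(a - 27708) = (-39976 + 43754)/(-18700 - 27708) = 3778/(-46408) = 3778*(-1/46408) = -1889/23204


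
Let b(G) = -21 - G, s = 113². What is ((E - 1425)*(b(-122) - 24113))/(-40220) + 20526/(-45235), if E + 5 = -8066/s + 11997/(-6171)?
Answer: -2044617483855494541/2389339396023305 ≈ -855.72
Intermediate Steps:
s = 12769
E = -198984158/26265833 (E = -5 + (-8066/12769 + 11997/(-6171)) = -5 + (-8066*1/12769 + 11997*(-1/6171)) = -5 + (-8066/12769 - 3999/2057) = -5 - 67654993/26265833 = -198984158/26265833 ≈ -7.5758)
((E - 1425)*(b(-122) - 24113))/(-40220) + 20526/(-45235) = ((-198984158/26265833 - 1425)*((-21 - 1*(-122)) - 24113))/(-40220) + 20526/(-45235) = -37627796183*((-21 + 122) - 24113)/26265833*(-1/40220) + 20526*(-1/45235) = -37627796183*(101 - 24113)/26265833*(-1/40220) - 20526/45235 = -37627796183/26265833*(-24012)*(-1/40220) - 20526/45235 = (903518641946196/26265833)*(-1/40220) - 20526/45235 = -225879660486549/264102950815 - 20526/45235 = -2044617483855494541/2389339396023305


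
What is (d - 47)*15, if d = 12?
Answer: -525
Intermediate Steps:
(d - 47)*15 = (12 - 47)*15 = -35*15 = -525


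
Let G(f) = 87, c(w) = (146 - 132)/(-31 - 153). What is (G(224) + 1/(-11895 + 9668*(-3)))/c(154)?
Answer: -46765072/40899 ≈ -1143.4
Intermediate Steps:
c(w) = -7/92 (c(w) = 14/(-184) = 14*(-1/184) = -7/92)
(G(224) + 1/(-11895 + 9668*(-3)))/c(154) = (87 + 1/(-11895 + 9668*(-3)))/(-7/92) = (87 + 1/(-11895 - 29004))*(-92/7) = (87 + 1/(-40899))*(-92/7) = (87 - 1/40899)*(-92/7) = (3558212/40899)*(-92/7) = -46765072/40899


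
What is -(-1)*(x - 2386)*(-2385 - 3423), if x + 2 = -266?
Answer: 15414432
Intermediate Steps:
x = -268 (x = -2 - 266 = -268)
-(-1)*(x - 2386)*(-2385 - 3423) = -(-1)*(-268 - 2386)*(-2385 - 3423) = -(-1)*(-2654*(-5808)) = -(-1)*15414432 = -1*(-15414432) = 15414432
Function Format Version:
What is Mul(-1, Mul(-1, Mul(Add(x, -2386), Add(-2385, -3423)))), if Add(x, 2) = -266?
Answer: 15414432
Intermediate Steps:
x = -268 (x = Add(-2, -266) = -268)
Mul(-1, Mul(-1, Mul(Add(x, -2386), Add(-2385, -3423)))) = Mul(-1, Mul(-1, Mul(Add(-268, -2386), Add(-2385, -3423)))) = Mul(-1, Mul(-1, Mul(-2654, -5808))) = Mul(-1, Mul(-1, 15414432)) = Mul(-1, -15414432) = 15414432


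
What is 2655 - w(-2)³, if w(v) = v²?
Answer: 2591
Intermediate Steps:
2655 - w(-2)³ = 2655 - ((-2)²)³ = 2655 - 1*4³ = 2655 - 1*64 = 2655 - 64 = 2591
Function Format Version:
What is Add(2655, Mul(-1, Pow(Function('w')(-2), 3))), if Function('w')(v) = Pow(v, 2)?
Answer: 2591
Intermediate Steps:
Add(2655, Mul(-1, Pow(Function('w')(-2), 3))) = Add(2655, Mul(-1, Pow(Pow(-2, 2), 3))) = Add(2655, Mul(-1, Pow(4, 3))) = Add(2655, Mul(-1, 64)) = Add(2655, -64) = 2591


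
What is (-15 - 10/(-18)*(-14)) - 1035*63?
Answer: -587050/9 ≈ -65228.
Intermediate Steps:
(-15 - 10/(-18)*(-14)) - 1035*63 = (-15 - 10*(-1/18)*(-14)) - 65205 = (-15 + (5/9)*(-14)) - 65205 = (-15 - 70/9) - 65205 = -205/9 - 65205 = -587050/9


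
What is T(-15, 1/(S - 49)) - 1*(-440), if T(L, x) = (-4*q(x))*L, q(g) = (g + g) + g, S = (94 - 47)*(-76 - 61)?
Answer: 713635/1622 ≈ 439.97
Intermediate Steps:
S = -6439 (S = 47*(-137) = -6439)
q(g) = 3*g (q(g) = 2*g + g = 3*g)
T(L, x) = -12*L*x (T(L, x) = (-12*x)*L = -12*L*x)
T(-15, 1/(S - 49)) - 1*(-440) = -12*(-15)/(-6439 - 49) - 1*(-440) = -12*(-15)/(-6488) + 440 = -12*(-15)*(-1/6488) + 440 = -45/1622 + 440 = 713635/1622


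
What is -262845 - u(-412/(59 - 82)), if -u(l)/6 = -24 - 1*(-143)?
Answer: -262131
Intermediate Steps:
u(l) = -714 (u(l) = -6*(-24 - 1*(-143)) = -6*(-24 + 143) = -6*119 = -714)
-262845 - u(-412/(59 - 82)) = -262845 - 1*(-714) = -262845 + 714 = -262131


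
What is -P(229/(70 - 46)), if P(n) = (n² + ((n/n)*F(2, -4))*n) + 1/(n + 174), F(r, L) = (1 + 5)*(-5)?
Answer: 495279971/2537280 ≈ 195.20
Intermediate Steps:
F(r, L) = -30 (F(r, L) = 6*(-5) = -30)
P(n) = n² + 1/(174 + n) - 30*n (P(n) = (n² + ((n/n)*(-30))*n) + 1/(n + 174) = (n² + (1*(-30))*n) + 1/(174 + n) = (n² - 30*n) + 1/(174 + n) = n² + 1/(174 + n) - 30*n)
-P(229/(70 - 46)) = -(1 + (229/(70 - 46))³ - 1195380/(70 - 46) + 144*(229/(70 - 46))²)/(174 + 229/(70 - 46)) = -(1 + (229/24)³ - 1195380/24 + 144*(229/24)²)/(174 + 229/24) = -(1 + (229*(1/24))³ - 1195380/24 + 144*(229*(1/24))²)/(174 + 229*(1/24)) = -(1 + (229/24)³ - 5220*229/24 + 144*(229/24)²)/(174 + 229/24) = -(1 + 12008989/13824 - 99615/2 + 144*(52441/576))/4405/24 = -24*(1 + 12008989/13824 - 99615/2 + 52441/4)/4405 = -24*(-495279971)/(4405*13824) = -1*(-495279971/2537280) = 495279971/2537280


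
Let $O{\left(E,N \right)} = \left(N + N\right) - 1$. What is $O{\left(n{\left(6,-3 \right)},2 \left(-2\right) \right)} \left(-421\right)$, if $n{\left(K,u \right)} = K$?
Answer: $3789$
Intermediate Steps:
$O{\left(E,N \right)} = -1 + 2 N$ ($O{\left(E,N \right)} = 2 N - 1 = -1 + 2 N$)
$O{\left(n{\left(6,-3 \right)},2 \left(-2\right) \right)} \left(-421\right) = \left(-1 + 2 \cdot 2 \left(-2\right)\right) \left(-421\right) = \left(-1 + 2 \left(-4\right)\right) \left(-421\right) = \left(-1 - 8\right) \left(-421\right) = \left(-9\right) \left(-421\right) = 3789$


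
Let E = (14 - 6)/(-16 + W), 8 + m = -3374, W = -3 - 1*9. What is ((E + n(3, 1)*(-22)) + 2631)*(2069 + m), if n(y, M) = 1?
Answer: -23976693/7 ≈ -3.4252e+6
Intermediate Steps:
W = -12 (W = -3 - 9 = -12)
m = -3382 (m = -8 - 3374 = -3382)
E = -2/7 (E = (14 - 6)/(-16 - 12) = 8/(-28) = 8*(-1/28) = -2/7 ≈ -0.28571)
((E + n(3, 1)*(-22)) + 2631)*(2069 + m) = ((-2/7 + 1*(-22)) + 2631)*(2069 - 3382) = ((-2/7 - 22) + 2631)*(-1313) = (-156/7 + 2631)*(-1313) = (18261/7)*(-1313) = -23976693/7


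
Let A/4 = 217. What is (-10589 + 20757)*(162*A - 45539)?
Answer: 966742936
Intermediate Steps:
A = 868 (A = 4*217 = 868)
(-10589 + 20757)*(162*A - 45539) = (-10589 + 20757)*(162*868 - 45539) = 10168*(140616 - 45539) = 10168*95077 = 966742936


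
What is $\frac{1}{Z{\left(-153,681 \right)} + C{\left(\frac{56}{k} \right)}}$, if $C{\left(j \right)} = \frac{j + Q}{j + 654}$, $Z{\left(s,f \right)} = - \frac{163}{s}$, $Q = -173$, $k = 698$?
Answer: $\frac{34925922}{27975265} \approx 1.2485$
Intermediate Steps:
$C{\left(j \right)} = \frac{-173 + j}{654 + j}$ ($C{\left(j \right)} = \frac{j - 173}{j + 654} = \frac{-173 + j}{654 + j}$)
$\frac{1}{Z{\left(-153,681 \right)} + C{\left(\frac{56}{k} \right)}} = \frac{1}{- \frac{163}{-153} + \frac{-173 + \frac{56}{698}}{654 + \frac{56}{698}}} = \frac{1}{\left(-163\right) \left(- \frac{1}{153}\right) + \frac{-173 + 56 \cdot \frac{1}{698}}{654 + 56 \cdot \frac{1}{698}}} = \frac{1}{\frac{163}{153} + \frac{-173 + \frac{28}{349}}{654 + \frac{28}{349}}} = \frac{1}{\frac{163}{153} + \frac{1}{\frac{228274}{349}} \left(- \frac{60349}{349}\right)} = \frac{1}{\frac{163}{153} + \frac{349}{228274} \left(- \frac{60349}{349}\right)} = \frac{1}{\frac{163}{153} - \frac{60349}{228274}} = \frac{1}{\frac{27975265}{34925922}} = \frac{34925922}{27975265}$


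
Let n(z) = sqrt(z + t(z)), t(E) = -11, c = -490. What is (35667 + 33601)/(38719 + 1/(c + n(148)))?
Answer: 160894444648519/89935780934956 + 17317*sqrt(137)/89935780934956 ≈ 1.7890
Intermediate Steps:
n(z) = sqrt(-11 + z) (n(z) = sqrt(z - 11) = sqrt(-11 + z))
(35667 + 33601)/(38719 + 1/(c + n(148))) = (35667 + 33601)/(38719 + 1/(-490 + sqrt(-11 + 148))) = 69268/(38719 + 1/(-490 + sqrt(137)))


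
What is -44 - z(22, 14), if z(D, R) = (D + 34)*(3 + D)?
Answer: -1444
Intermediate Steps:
z(D, R) = (3 + D)*(34 + D) (z(D, R) = (34 + D)*(3 + D) = (3 + D)*(34 + D))
-44 - z(22, 14) = -44 - (102 + 22**2 + 37*22) = -44 - (102 + 484 + 814) = -44 - 1*1400 = -44 - 1400 = -1444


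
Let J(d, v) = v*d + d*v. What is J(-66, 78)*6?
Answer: -61776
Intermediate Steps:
J(d, v) = 2*d*v (J(d, v) = d*v + d*v = 2*d*v)
J(-66, 78)*6 = (2*(-66)*78)*6 = -10296*6 = -61776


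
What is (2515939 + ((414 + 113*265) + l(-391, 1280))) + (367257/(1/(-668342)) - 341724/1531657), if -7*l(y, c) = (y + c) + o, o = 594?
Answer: -2631624320702781403/10721599 ≈ -2.4545e+11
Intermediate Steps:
l(y, c) = -594/7 - c/7 - y/7 (l(y, c) = -((y + c) + 594)/7 = -((c + y) + 594)/7 = -(594 + c + y)/7 = -594/7 - c/7 - y/7)
(2515939 + ((414 + 113*265) + l(-391, 1280))) + (367257/(1/(-668342)) - 341724/1531657) = (2515939 + ((414 + 113*265) + (-594/7 - ⅐*1280 - ⅐*(-391)))) + (367257/(1/(-668342)) - 341724/1531657) = (2515939 + ((414 + 29945) + (-594/7 - 1280/7 + 391/7))) + (367257/(-1/668342) - 341724*1/1531657) = (2515939 + (30359 - 1483/7)) + (367257*(-668342) - 341724/1531657) = (2515939 + 211030/7) + (-245453277894 - 341724/1531657) = 17822603/7 - 375950231259632082/1531657 = -2631624320702781403/10721599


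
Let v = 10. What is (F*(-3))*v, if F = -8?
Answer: 240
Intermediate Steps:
(F*(-3))*v = -8*(-3)*10 = 24*10 = 240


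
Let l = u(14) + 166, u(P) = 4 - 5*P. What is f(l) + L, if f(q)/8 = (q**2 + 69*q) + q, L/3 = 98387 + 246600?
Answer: 1170961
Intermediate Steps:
L = 1034961 (L = 3*(98387 + 246600) = 3*344987 = 1034961)
l = 100 (l = (4 - 5*14) + 166 = (4 - 70) + 166 = -66 + 166 = 100)
f(q) = 8*q**2 + 560*q (f(q) = 8*((q**2 + 69*q) + q) = 8*(q**2 + 70*q) = 8*q**2 + 560*q)
f(l) + L = 8*100*(70 + 100) + 1034961 = 8*100*170 + 1034961 = 136000 + 1034961 = 1170961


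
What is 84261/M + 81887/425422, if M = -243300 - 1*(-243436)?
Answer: 17928809887/28928696 ≈ 619.76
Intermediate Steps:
M = 136 (M = -243300 + 243436 = 136)
84261/M + 81887/425422 = 84261/136 + 81887/425422 = 17928809887/28928696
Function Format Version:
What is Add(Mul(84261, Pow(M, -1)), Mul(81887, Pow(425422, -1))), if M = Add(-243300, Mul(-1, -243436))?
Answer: Rational(17928809887, 28928696) ≈ 619.76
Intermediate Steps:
M = 136 (M = Add(-243300, 243436) = 136)
Add(Mul(84261, Pow(M, -1)), Mul(81887, Pow(425422, -1))) = Add(Mul(84261, Pow(136, -1)), Mul(81887, Pow(425422, -1))) = Add(Mul(84261, Rational(1, 136)), Mul(81887, Rational(1, 425422))) = Add(Rational(84261, 136), Rational(81887, 425422)) = Rational(17928809887, 28928696)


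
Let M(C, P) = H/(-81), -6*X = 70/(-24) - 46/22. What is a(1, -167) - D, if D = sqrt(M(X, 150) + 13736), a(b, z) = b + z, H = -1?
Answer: -166 - sqrt(1112617)/9 ≈ -283.20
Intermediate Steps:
X = 661/792 (X = -(70/(-24) - 46/22)/6 = -(70*(-1/24) - 46*1/22)/6 = -(-35/12 - 23/11)/6 = -1/6*(-661/132) = 661/792 ≈ 0.83460)
M(C, P) = 1/81 (M(C, P) = -1/(-81) = -1*(-1/81) = 1/81)
D = sqrt(1112617)/9 (D = sqrt(1/81 + 13736) = sqrt(1112617/81) = sqrt(1112617)/9 ≈ 117.20)
a(1, -167) - D = (1 - 167) - sqrt(1112617)/9 = -166 - sqrt(1112617)/9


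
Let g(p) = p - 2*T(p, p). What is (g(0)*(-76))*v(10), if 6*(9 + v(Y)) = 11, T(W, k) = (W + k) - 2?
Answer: 6536/3 ≈ 2178.7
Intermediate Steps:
T(W, k) = -2 + W + k
v(Y) = -43/6 (v(Y) = -9 + (⅙)*11 = -9 + 11/6 = -43/6)
g(p) = 4 - 3*p (g(p) = p - 2*(-2 + p + p) = p - 2*(-2 + 2*p) = p + (4 - 4*p) = 4 - 3*p)
(g(0)*(-76))*v(10) = ((4 - 3*0)*(-76))*(-43/6) = ((4 + 0)*(-76))*(-43/6) = (4*(-76))*(-43/6) = -304*(-43/6) = 6536/3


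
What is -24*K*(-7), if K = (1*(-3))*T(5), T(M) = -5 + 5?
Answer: 0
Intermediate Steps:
T(M) = 0
K = 0 (K = (1*(-3))*0 = -3*0 = 0)
-24*K*(-7) = -24*0*(-7) = 0*(-7) = 0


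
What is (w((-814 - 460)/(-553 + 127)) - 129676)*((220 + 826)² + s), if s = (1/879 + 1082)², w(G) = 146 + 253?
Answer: -226223133763066369/772641 ≈ -2.9279e+11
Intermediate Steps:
w(G) = 399
s = 904551264241/772641 (s = (1/879 + 1082)² = (951079/879)² = 904551264241/772641 ≈ 1.1707e+6)
(w((-814 - 460)/(-553 + 127)) - 129676)*((220 + 826)² + s) = (399 - 129676)*((220 + 826)² + 904551264241/772641) = -129277*(1046² + 904551264241/772641) = -129277*(1094116 + 904551264241/772641) = -129277*1749910144597/772641 = -226223133763066369/772641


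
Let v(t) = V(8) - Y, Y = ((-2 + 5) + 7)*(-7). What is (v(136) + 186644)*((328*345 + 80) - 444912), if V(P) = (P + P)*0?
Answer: -61927805808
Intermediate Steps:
Y = -70 (Y = (3 + 7)*(-7) = 10*(-7) = -70)
V(P) = 0 (V(P) = (2*P)*0 = 0)
v(t) = 70 (v(t) = 0 - 1*(-70) = 0 + 70 = 70)
(v(136) + 186644)*((328*345 + 80) - 444912) = (70 + 186644)*((328*345 + 80) - 444912) = 186714*((113160 + 80) - 444912) = 186714*(113240 - 444912) = 186714*(-331672) = -61927805808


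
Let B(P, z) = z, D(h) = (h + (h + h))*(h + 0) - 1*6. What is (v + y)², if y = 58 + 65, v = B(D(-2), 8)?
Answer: 17161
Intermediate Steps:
D(h) = -6 + 3*h² (D(h) = (h + 2*h)*h - 6 = (3*h)*h - 6 = 3*h² - 6 = -6 + 3*h²)
v = 8
y = 123
(v + y)² = (8 + 123)² = 131² = 17161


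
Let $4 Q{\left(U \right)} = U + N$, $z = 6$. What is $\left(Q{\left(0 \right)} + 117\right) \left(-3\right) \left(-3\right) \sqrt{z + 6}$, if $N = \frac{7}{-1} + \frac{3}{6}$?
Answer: $\frac{8307 \sqrt{3}}{4} \approx 3597.0$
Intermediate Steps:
$N = - \frac{13}{2}$ ($N = 7 \left(-1\right) + 3 \cdot \frac{1}{6} = -7 + \frac{1}{2} = - \frac{13}{2} \approx -6.5$)
$Q{\left(U \right)} = - \frac{13}{8} + \frac{U}{4}$ ($Q{\left(U \right)} = \frac{U - \frac{13}{2}}{4} = \frac{- \frac{13}{2} + U}{4} = - \frac{13}{8} + \frac{U}{4}$)
$\left(Q{\left(0 \right)} + 117\right) \left(-3\right) \left(-3\right) \sqrt{z + 6} = \left(\left(- \frac{13}{8} + \frac{1}{4} \cdot 0\right) + 117\right) \left(-3\right) \left(-3\right) \sqrt{6 + 6} = \left(\left(- \frac{13}{8} + 0\right) + 117\right) 9 \sqrt{12} = \left(- \frac{13}{8} + 117\right) 9 \cdot 2 \sqrt{3} = \frac{923 \cdot 18 \sqrt{3}}{8} = \frac{8307 \sqrt{3}}{4}$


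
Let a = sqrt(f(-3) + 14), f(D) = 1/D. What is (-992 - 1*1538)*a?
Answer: -2530*sqrt(123)/3 ≈ -9353.0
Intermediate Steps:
f(D) = 1/D
a = sqrt(123)/3 (a = sqrt(1/(-3) + 14) = sqrt(-1/3 + 14) = sqrt(41/3) = sqrt(123)/3 ≈ 3.6968)
(-992 - 1*1538)*a = (-992 - 1*1538)*(sqrt(123)/3) = (-992 - 1538)*(sqrt(123)/3) = -2530*sqrt(123)/3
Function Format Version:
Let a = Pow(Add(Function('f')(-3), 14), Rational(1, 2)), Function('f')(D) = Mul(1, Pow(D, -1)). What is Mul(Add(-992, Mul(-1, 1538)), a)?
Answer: Mul(Rational(-2530, 3), Pow(123, Rational(1, 2))) ≈ -9353.0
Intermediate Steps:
Function('f')(D) = Pow(D, -1)
a = Mul(Rational(1, 3), Pow(123, Rational(1, 2))) (a = Pow(Add(Pow(-3, -1), 14), Rational(1, 2)) = Pow(Add(Rational(-1, 3), 14), Rational(1, 2)) = Pow(Rational(41, 3), Rational(1, 2)) = Mul(Rational(1, 3), Pow(123, Rational(1, 2))) ≈ 3.6968)
Mul(Add(-992, Mul(-1, 1538)), a) = Mul(Add(-992, Mul(-1, 1538)), Mul(Rational(1, 3), Pow(123, Rational(1, 2)))) = Mul(Add(-992, -1538), Mul(Rational(1, 3), Pow(123, Rational(1, 2)))) = Mul(-2530, Mul(Rational(1, 3), Pow(123, Rational(1, 2)))) = Mul(Rational(-2530, 3), Pow(123, Rational(1, 2)))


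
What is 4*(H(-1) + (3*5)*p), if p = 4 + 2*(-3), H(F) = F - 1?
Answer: -128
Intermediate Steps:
H(F) = -1 + F
p = -2 (p = 4 - 6 = -2)
4*(H(-1) + (3*5)*p) = 4*((-1 - 1) + (3*5)*(-2)) = 4*(-2 + 15*(-2)) = 4*(-2 - 30) = 4*(-32) = -128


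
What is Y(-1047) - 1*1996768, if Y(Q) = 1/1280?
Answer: -2555863039/1280 ≈ -1.9968e+6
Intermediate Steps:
Y(Q) = 1/1280
Y(-1047) - 1*1996768 = 1/1280 - 1*1996768 = 1/1280 - 1996768 = -2555863039/1280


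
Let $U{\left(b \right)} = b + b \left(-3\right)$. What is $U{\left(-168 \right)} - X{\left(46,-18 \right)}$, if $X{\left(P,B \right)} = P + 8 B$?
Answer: $434$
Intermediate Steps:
$U{\left(b \right)} = - 2 b$ ($U{\left(b \right)} = b - 3 b = - 2 b$)
$U{\left(-168 \right)} - X{\left(46,-18 \right)} = \left(-2\right) \left(-168\right) - \left(46 + 8 \left(-18\right)\right) = 336 - \left(46 - 144\right) = 336 - -98 = 336 + 98 = 434$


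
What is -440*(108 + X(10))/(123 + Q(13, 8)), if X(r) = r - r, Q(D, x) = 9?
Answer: -360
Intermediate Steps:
X(r) = 0
-440*(108 + X(10))/(123 + Q(13, 8)) = -440*(108 + 0)/(123 + 9) = -440/(132/108) = -440/(132*(1/108)) = -440/11/9 = -440*9/11 = -360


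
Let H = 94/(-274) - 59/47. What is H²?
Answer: 105925264/41460721 ≈ 2.5548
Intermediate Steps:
H = -10292/6439 (H = 94*(-1/274) - 59*1/47 = -47/137 - 59/47 = -10292/6439 ≈ -1.5984)
H² = (-10292/6439)² = 105925264/41460721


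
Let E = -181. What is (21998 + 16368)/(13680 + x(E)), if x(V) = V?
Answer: 38366/13499 ≈ 2.8421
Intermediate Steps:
(21998 + 16368)/(13680 + x(E)) = (21998 + 16368)/(13680 - 181) = 38366/13499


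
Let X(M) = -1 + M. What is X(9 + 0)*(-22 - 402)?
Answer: -3392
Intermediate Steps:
X(9 + 0)*(-22 - 402) = (-1 + (9 + 0))*(-22 - 402) = (-1 + 9)*(-424) = 8*(-424) = -3392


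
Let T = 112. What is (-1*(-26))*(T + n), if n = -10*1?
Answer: 2652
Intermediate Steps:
n = -10
(-1*(-26))*(T + n) = (-1*(-26))*(112 - 10) = 26*102 = 2652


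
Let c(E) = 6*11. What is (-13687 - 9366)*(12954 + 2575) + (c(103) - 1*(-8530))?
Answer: -357981441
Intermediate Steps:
c(E) = 66
(-13687 - 9366)*(12954 + 2575) + (c(103) - 1*(-8530)) = (-13687 - 9366)*(12954 + 2575) + (66 - 1*(-8530)) = -23053*15529 + (66 + 8530) = -357990037 + 8596 = -357981441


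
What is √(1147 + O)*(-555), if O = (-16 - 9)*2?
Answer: -555*√1097 ≈ -18382.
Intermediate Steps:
O = -50 (O = -25*2 = -50)
√(1147 + O)*(-555) = √(1147 - 50)*(-555) = √1097*(-555) = -555*√1097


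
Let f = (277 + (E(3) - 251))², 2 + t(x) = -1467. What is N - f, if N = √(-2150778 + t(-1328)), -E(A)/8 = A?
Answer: -4 + I*√2152247 ≈ -4.0 + 1467.1*I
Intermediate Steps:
t(x) = -1469 (t(x) = -2 - 1467 = -1469)
E(A) = -8*A
f = 4 (f = (277 + (-8*3 - 251))² = (277 + (-24 - 251))² = (277 - 275)² = 2² = 4)
N = I*√2152247 (N = √(-2150778 - 1469) = √(-2152247) = I*√2152247 ≈ 1467.1*I)
N - f = I*√2152247 - 1*4 = I*√2152247 - 4 = -4 + I*√2152247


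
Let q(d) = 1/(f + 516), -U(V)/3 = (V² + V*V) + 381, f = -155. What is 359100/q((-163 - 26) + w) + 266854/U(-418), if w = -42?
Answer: 136050351926846/1049487 ≈ 1.2964e+8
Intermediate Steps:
U(V) = -1143 - 6*V² (U(V) = -3*((V² + V*V) + 381) = -3*((V² + V²) + 381) = -3*(2*V² + 381) = -3*(381 + 2*V²) = -1143 - 6*V²)
q(d) = 1/361 (q(d) = 1/(-155 + 516) = 1/361)
359100/q((-163 - 26) + w) + 266854/U(-418) = 359100/(1/361) + 266854/(-1143 - 6*(-418)²) = 359100*361 + 266854/(-1143 - 6*174724) = 129635100 + 266854/(-1143 - 1048344) = 129635100 + 266854/(-1049487) = 129635100 + 266854*(-1/1049487) = 129635100 - 266854/1049487 = 136050351926846/1049487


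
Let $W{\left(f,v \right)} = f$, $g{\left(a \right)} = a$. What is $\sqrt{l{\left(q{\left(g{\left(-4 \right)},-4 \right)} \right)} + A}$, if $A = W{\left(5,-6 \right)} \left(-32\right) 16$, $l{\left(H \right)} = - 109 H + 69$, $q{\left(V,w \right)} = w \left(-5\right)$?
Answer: $3 i \sqrt{519} \approx 68.345 i$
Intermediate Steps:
$q{\left(V,w \right)} = - 5 w$
$l{\left(H \right)} = 69 - 109 H$
$A = -2560$ ($A = 5 \left(-32\right) 16 = \left(-160\right) 16 = -2560$)
$\sqrt{l{\left(q{\left(g{\left(-4 \right)},-4 \right)} \right)} + A} = \sqrt{\left(69 - 109 \left(\left(-5\right) \left(-4\right)\right)\right) - 2560} = \sqrt{\left(69 - 2180\right) - 2560} = \sqrt{-2111 - 2560} = \sqrt{-4671} = 3 i \sqrt{519}$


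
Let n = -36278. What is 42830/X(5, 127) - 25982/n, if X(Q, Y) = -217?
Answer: -70370393/357833 ≈ -196.66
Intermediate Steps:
42830/X(5, 127) - 25982/n = 42830/(-217) - 25982/(-36278) = 42830*(-1/217) - 25982*(-1/36278) = -42830/217 + 1181/1649 = -70370393/357833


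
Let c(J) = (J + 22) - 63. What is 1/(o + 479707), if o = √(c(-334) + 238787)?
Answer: 479707/230118567437 - 2*√59603/230118567437 ≈ 2.0825e-6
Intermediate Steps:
c(J) = -41 + J (c(J) = (22 + J) - 63 = -41 + J)
o = 2*√59603 (o = √((-41 - 334) + 238787) = √(-375 + 238787) = √238412 = 2*√59603 ≈ 488.27)
1/(o + 479707) = 1/(2*√59603 + 479707) = 1/(479707 + 2*√59603)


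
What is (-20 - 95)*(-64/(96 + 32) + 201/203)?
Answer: -22885/406 ≈ -56.367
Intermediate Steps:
(-20 - 95)*(-64/(96 + 32) + 201/203) = -115*(-64/128 + 201*(1/203)) = -115*(-64*1/128 + 201/203) = -115*(-1/2 + 201/203) = -115*199/406 = -22885/406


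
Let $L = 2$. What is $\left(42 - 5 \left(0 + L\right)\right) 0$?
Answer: $0$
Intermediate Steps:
$\left(42 - 5 \left(0 + L\right)\right) 0 = \left(42 - 5 \left(0 + 2\right)\right) 0 = \left(42 - 10\right) 0 = 32 \cdot 0 = 0$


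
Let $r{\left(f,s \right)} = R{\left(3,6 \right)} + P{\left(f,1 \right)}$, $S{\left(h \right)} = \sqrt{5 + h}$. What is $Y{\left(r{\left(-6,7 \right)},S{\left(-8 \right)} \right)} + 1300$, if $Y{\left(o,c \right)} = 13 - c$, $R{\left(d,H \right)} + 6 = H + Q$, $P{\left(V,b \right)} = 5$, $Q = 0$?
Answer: $1313 - i \sqrt{3} \approx 1313.0 - 1.732 i$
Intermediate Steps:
$R{\left(d,H \right)} = -6 + H$ ($R{\left(d,H \right)} = -6 + \left(H + 0\right) = -6 + H$)
$r{\left(f,s \right)} = 5$ ($r{\left(f,s \right)} = \left(-6 + 6\right) + 5 = 0 + 5 = 5$)
$Y{\left(r{\left(-6,7 \right)},S{\left(-8 \right)} \right)} + 1300 = \left(13 - \sqrt{5 - 8}\right) + 1300 = \left(13 - \sqrt{-3}\right) + 1300 = \left(13 - i \sqrt{3}\right) + 1300 = 1313 - i \sqrt{3}$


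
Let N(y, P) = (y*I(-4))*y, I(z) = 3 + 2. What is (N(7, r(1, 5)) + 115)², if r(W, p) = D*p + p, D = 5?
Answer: 129600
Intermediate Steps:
I(z) = 5
r(W, p) = 6*p (r(W, p) = 5*p + p = 6*p)
N(y, P) = 5*y² (N(y, P) = (y*5)*y = (5*y)*y = 5*y²)
(N(7, r(1, 5)) + 115)² = (5*7² + 115)² = (5*49 + 115)² = (245 + 115)² = 360² = 129600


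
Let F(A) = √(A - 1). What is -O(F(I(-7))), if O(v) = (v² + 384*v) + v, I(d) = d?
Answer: 8 - 770*I*√2 ≈ 8.0 - 1088.9*I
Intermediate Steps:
F(A) = √(-1 + A)
O(v) = v² + 385*v
-O(F(I(-7))) = -√(-1 - 7)*(385 + √(-1 - 7)) = -√(-8)*(385 + √(-8)) = -2*I*√2*(385 + 2*I*√2)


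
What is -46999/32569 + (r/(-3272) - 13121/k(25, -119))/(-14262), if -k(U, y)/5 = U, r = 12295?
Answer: -275500787802053/189980122902000 ≈ -1.4502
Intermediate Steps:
k(U, y) = -5*U
-46999/32569 + (r/(-3272) - 13121/k(25, -119))/(-14262) = -46999/32569 + (12295/(-3272) - 13121/((-5*25)))/(-14262) = -46999*1/32569 + (12295*(-1/3272) - 13121/(-125))*(-1/14262) = -46999/32569 + (-12295/3272 - 13121*(-1/125))*(-1/14262) = -46999/32569 + (-12295/3272 + 13121/125)*(-1/14262) = -46999/32569 + (41395037/409000)*(-1/14262) = -46999/32569 - 41395037/5833158000 = -275500787802053/189980122902000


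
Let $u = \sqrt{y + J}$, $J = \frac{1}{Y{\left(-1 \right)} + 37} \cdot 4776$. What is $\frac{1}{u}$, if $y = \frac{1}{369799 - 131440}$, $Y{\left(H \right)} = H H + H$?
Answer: $\frac{\sqrt{10039894882540743}}{1138402621} \approx 0.088017$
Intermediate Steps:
$Y{\left(H \right)} = H + H^{2}$ ($Y{\left(H \right)} = H^{2} + H = H + H^{2}$)
$y = \frac{1}{238359} \approx 4.1954 \cdot 10^{-6}$
$J = \frac{4776}{37}$ ($J = \frac{1}{- (1 - 1) + 37} \cdot 4776 = \frac{1}{\left(-1\right) 0 + 37} \cdot 4776 = \frac{1}{0 + 37} \cdot 4776 = \frac{1}{37} \cdot 4776 = \frac{4776}{37} \approx 129.08$)
$u = \frac{\sqrt{10039894882540743}}{8819283}$ ($u = \sqrt{\frac{1}{238359} + \frac{4776}{37}} = \sqrt{\frac{1138402621}{8819283}} = \frac{\sqrt{10039894882540743}}{8819283} \approx 11.361$)
$\frac{1}{u} = \frac{1}{\frac{1}{8819283} \sqrt{10039894882540743}} = \frac{\sqrt{10039894882540743}}{1138402621}$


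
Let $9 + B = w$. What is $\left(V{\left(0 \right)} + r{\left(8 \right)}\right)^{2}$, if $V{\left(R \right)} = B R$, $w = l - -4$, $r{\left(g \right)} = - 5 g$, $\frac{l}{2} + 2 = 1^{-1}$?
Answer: $1600$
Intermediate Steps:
$l = -2$ ($l = -4 + \frac{2}{1} = -4 + 2 \cdot 1 = -4 + 2 = -2$)
$w = 2$ ($w = -2 - -4 = -2 + 4 = 2$)
$B = -7$ ($B = -9 + 2 = -7$)
$V{\left(R \right)} = - 7 R$
$\left(V{\left(0 \right)} + r{\left(8 \right)}\right)^{2} = \left(\left(-7\right) 0 - 40\right)^{2} = \left(0 - 40\right)^{2} = \left(-40\right)^{2} = 1600$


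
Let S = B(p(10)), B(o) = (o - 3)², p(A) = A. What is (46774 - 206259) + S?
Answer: -159436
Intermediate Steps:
B(o) = (-3 + o)²
S = 49 (S = (-3 + 10)² = 7² = 49)
(46774 - 206259) + S = (46774 - 206259) + 49 = -159485 + 49 = -159436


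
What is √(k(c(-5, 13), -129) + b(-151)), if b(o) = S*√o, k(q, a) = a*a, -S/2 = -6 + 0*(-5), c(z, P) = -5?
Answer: √(16641 + 12*I*√151) ≈ 129.0 + 0.5715*I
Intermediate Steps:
S = 12 (S = -2*(-6 + 0*(-5)) = -2*(-6 + 0) = -2*(-6) = 12)
k(q, a) = a²
b(o) = 12*√o
√(k(c(-5, 13), -129) + b(-151)) = √((-129)² + 12*√(-151)) = √(16641 + 12*(I*√151)) = √(16641 + 12*I*√151)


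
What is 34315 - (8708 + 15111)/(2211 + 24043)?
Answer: 900882191/26254 ≈ 34314.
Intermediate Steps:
34315 - (8708 + 15111)/(2211 + 24043) = 34315 - 23819/26254 = 900882191/26254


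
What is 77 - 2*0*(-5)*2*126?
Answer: 77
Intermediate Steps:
77 - 2*0*(-5)*2*126 = 77 - 0*2*126 = 77 - 2*0*126 = 77 + 0*126 = 77 + 0 = 77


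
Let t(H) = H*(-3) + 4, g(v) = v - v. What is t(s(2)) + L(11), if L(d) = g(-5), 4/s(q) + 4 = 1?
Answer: 8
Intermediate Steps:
s(q) = -4/3 (s(q) = 4/(-4 + 1) = 4/(-3) = 4*(-⅓) = -4/3)
g(v) = 0
L(d) = 0
t(H) = 4 - 3*H (t(H) = -3*H + 4 = 4 - 3*H)
t(s(2)) + L(11) = (4 - 3*(-4/3)) + 0 = (4 + 4) + 0 = 8 + 0 = 8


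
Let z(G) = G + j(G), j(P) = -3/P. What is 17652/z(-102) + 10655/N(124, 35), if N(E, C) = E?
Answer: -37479947/429908 ≈ -87.181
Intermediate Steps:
z(G) = G - 3/G
17652/z(-102) + 10655/N(124, 35) = 17652/(-102 - 3/(-102)) + 10655/124 = 17652/(-102 - 3*(-1/102)) + 10655*(1/124) = 17652/(-102 + 1/34) + 10655/124 = 17652/(-3467/34) + 10655/124 = 17652*(-34/3467) + 10655/124 = -600168/3467 + 10655/124 = -37479947/429908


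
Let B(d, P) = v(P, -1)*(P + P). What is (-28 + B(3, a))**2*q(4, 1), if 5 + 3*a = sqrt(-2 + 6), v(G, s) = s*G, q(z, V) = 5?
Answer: 4500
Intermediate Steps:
v(G, s) = G*s
a = -1 (a = -5/3 + sqrt(-2 + 6)/3 = -5/3 + sqrt(4)/3 = -5/3 + (1/3)*2 = -5/3 + 2/3 = -1)
B(d, P) = -2*P**2 (B(d, P) = (P*(-1))*(P + P) = (-P)*(2*P) = -2*P**2)
(-28 + B(3, a))**2*q(4, 1) = (-28 - 2*(-1)**2)**2*5 = (-28 - 2*1)**2*5 = (-28 - 2)**2*5 = (-30)**2*5 = 900*5 = 4500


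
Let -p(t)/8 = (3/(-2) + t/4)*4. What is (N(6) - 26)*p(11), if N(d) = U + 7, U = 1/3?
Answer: 2240/3 ≈ 746.67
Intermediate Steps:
U = ⅓ ≈ 0.33333
p(t) = 48 - 8*t (p(t) = -8*(3/(-2) + t/4)*4 = -8*(3*(-½) + t*(¼))*4 = -8*(-3/2 + t/4)*4 = -8*(-6 + t) = 48 - 8*t)
N(d) = 22/3 (N(d) = ⅓ + 7 = 22/3)
(N(6) - 26)*p(11) = (22/3 - 26)*(48 - 8*11) = -56*(48 - 88)/3 = -56/3*(-40) = 2240/3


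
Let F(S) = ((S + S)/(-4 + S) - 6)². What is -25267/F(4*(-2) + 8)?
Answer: -25267/36 ≈ -701.86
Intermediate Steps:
F(S) = (-6 + 2*S/(-4 + S))² (F(S) = ((2*S)/(-4 + S) - 6)² = (2*S/(-4 + S) - 6)² = (-6 + 2*S/(-4 + S))²)
-25267/F(4*(-2) + 8) = -25267*(-4 + (4*(-2) + 8))²/(16*(-6 + (4*(-2) + 8))²) = -25267*(-4 + (-8 + 8))²/(16*(-6 + (-8 + 8))²) = -25267*(-4 + 0)²/(16*(-6 + 0)²) = -25267/(16*(-6)²/(-4)²) = -25267/(16*36*(1/16)) = -25267/36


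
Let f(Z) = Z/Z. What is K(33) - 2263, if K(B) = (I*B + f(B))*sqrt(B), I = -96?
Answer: -2263 - 3167*sqrt(33) ≈ -20456.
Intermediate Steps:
f(Z) = 1
K(B) = sqrt(B)*(1 - 96*B) (K(B) = (-96*B + 1)*sqrt(B) = (1 - 96*B)*sqrt(B) = sqrt(B)*(1 - 96*B))
K(33) - 2263 = sqrt(33)*(1 - 96*33) - 2263 = sqrt(33)*(1 - 3168) - 2263 = sqrt(33)*(-3167) - 2263 = -3167*sqrt(33) - 2263 = -2263 - 3167*sqrt(33)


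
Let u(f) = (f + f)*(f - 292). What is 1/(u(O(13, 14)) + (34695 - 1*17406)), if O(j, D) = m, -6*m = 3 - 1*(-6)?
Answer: 2/36339 ≈ 5.5037e-5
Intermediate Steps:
m = -3/2 (m = -(3 - 1*(-6))/6 = -(3 + 6)/6 = -⅙*9 = -3/2 ≈ -1.5000)
O(j, D) = -3/2
u(f) = 2*f*(-292 + f) (u(f) = (2*f)*(-292 + f) = 2*f*(-292 + f))
1/(u(O(13, 14)) + (34695 - 1*17406)) = 1/(2*(-3/2)*(-292 - 3/2) + (34695 - 1*17406)) = 1/(2*(-3/2)*(-587/2) + (34695 - 17406)) = 1/(1761/2 + 17289) = 1/(36339/2) = 2/36339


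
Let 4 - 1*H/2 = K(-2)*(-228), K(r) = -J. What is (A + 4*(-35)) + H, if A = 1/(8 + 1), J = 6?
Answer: -25811/9 ≈ -2867.9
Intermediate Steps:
K(r) = -6 (K(r) = -1*6 = -6)
A = 1/9 ≈ 0.11111
H = -2728 (H = 8 - (-12)*(-228) = 8 - 2*1368 = 8 - 2736 = -2728)
(A + 4*(-35)) + H = (1/9 + 4*(-35)) - 2728 = (1/9 - 140) - 2728 = -1259/9 - 2728 = -25811/9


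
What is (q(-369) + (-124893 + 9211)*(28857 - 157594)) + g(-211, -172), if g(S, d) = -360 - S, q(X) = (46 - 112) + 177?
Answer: 14892553596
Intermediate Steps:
q(X) = 111 (q(X) = -66 + 177 = 111)
(q(-369) + (-124893 + 9211)*(28857 - 157594)) + g(-211, -172) = (111 + (-124893 + 9211)*(28857 - 157594)) + (-360 - 1*(-211)) = (111 - 115682*(-128737)) + (-360 + 211) = (111 + 14892553634) - 149 = 14892553745 - 149 = 14892553596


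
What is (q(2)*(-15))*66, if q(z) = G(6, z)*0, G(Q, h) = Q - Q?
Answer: 0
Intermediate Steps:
G(Q, h) = 0
q(z) = 0 (q(z) = 0*0 = 0)
(q(2)*(-15))*66 = (0*(-15))*66 = 0*66 = 0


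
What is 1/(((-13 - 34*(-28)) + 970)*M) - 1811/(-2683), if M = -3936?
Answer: 13607532581/20159589792 ≈ 0.67499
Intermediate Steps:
1/(((-13 - 34*(-28)) + 970)*M) - 1811/(-2683) = 1/(((-13 - 34*(-28)) + 970)*(-3936)) - 1811/(-2683) = -1/3936/((-13 + 952) + 970) - 1811*(-1/2683) = -1/3936/(939 + 970) + 1811/2683 = -1/3936/1909 + 1811/2683 = (1/1909)*(-1/3936) + 1811/2683 = -1/7513824 + 1811/2683 = 13607532581/20159589792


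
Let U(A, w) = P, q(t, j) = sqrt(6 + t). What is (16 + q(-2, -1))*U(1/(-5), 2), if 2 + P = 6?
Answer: 72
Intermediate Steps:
P = 4 (P = -2 + 6 = 4)
U(A, w) = 4
(16 + q(-2, -1))*U(1/(-5), 2) = (16 + sqrt(6 - 2))*4 = (16 + sqrt(4))*4 = (16 + 2)*4 = 18*4 = 72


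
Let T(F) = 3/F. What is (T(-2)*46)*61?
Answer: -4209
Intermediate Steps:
(T(-2)*46)*61 = ((3/(-2))*46)*61 = ((3*(-½))*46)*61 = -3/2*46*61 = -69*61 = -4209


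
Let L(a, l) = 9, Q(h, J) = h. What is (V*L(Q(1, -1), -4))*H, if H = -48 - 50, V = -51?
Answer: 44982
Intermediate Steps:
H = -98
(V*L(Q(1, -1), -4))*H = -51*9*(-98) = -459*(-98) = 44982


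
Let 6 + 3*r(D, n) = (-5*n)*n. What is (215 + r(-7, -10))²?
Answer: 19321/9 ≈ 2146.8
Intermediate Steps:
r(D, n) = -2 - 5*n²/3 (r(D, n) = -2 + ((-5*n)*n)/3 = -2 + (-5*n²)/3 = -2 - 5*n²/3)
(215 + r(-7, -10))² = (215 + (-2 - 5/3*(-10)²))² = (215 + (-2 - 5/3*100))² = (215 + (-2 - 500/3))² = (215 - 506/3)² = (139/3)² = 19321/9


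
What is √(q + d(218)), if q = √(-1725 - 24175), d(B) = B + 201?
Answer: √(419 + 10*I*√259) ≈ 20.831 + 3.8629*I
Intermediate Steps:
d(B) = 201 + B
q = 10*I*√259 (q = √(-25900) = 10*I*√259 ≈ 160.93*I)
√(q + d(218)) = √(10*I*√259 + (201 + 218)) = √(10*I*√259 + 419) = √(419 + 10*I*√259)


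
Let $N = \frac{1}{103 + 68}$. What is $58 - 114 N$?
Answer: $\frac{172}{3} \approx 57.333$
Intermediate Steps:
$N = \frac{1}{171} \approx 0.005848$
$58 - 114 N = 58 - \frac{2}{3} = \frac{172}{3}$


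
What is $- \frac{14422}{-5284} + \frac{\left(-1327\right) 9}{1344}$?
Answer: $- \frac{3643637}{591808} \approx -6.1568$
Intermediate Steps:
$- \frac{14422}{-5284} + \frac{\left(-1327\right) 9}{1344} = \left(-14422\right) \left(- \frac{1}{5284}\right) - \frac{3981}{448} = \frac{7211}{2642} - \frac{3981}{448} = - \frac{3643637}{591808}$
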